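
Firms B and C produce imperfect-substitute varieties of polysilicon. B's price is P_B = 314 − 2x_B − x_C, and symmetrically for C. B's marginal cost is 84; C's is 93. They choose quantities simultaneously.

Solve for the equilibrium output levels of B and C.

Firm B's profit: π = x_B(314 − 2x_B − x_C) − 84x_B.
∂π/∂x_B = 230 − 4x_B − x_C = 0 ⇒ x_B = 57.5 − 0.25x_C.
Similarly x_C = 55.25 − 0.25x_B.
Solving the two reaction functions simultaneously: (1 − (−0.25)(−0.25))x_B = 57.5 − 0.25·55.25, so 0.9375x_B = 43.6875 and x_B = 46.6.
Then x_C = 55.25 − 0.25·46.6 = 43.6.

46.6, 43.6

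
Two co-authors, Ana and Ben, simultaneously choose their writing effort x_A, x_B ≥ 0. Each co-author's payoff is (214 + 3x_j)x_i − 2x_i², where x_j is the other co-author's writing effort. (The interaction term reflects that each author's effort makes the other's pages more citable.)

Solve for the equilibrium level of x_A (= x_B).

Ana's payoff is (214 + 3x_B)x_A − 2x_A².
∂π/∂x_A = 214 + 3x_B − 4x_A = 0, so x_A = 53.5 + 0.75x_B.
By symmetry x_B = x_A; substituting into the reaction function, 0.25x_A = 53.5 and x_A = 214.

214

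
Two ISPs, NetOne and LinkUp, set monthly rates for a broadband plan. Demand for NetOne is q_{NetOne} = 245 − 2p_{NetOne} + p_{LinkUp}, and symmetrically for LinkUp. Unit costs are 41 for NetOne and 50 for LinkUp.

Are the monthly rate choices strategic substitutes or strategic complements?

strategic complements

NetOne's profit: π = (p_{NetOne} − 41)(245 − 2p_{NetOne} + p_{LinkUp}).
∂π/∂p_{NetOne} = 327 − 4p_{NetOne} + p_{LinkUp} = 0 ⇒ p_{NetOne} = 81.75 + 0.25p_{LinkUp}.
The best-response slope dp_{NetOne}/dp_{LinkUp} = 0.25 > 0: the reaction function is upward-sloping, so the choices are strategic complements.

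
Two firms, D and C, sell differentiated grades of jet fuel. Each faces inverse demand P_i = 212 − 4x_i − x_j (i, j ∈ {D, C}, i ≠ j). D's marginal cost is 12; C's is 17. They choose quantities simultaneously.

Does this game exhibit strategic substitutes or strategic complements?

Firm D's profit: π = x_D(212 − 4x_D − x_C) − 12x_D.
∂π/∂x_D = 200 − 8x_D − x_C = 0 ⇒ x_D = 25 − 0.125x_C.
The best-response slope dx_D/dx_C = −0.125 < 0: the reaction function is downward-sloping, so the choices are strategic substitutes.

strategic substitutes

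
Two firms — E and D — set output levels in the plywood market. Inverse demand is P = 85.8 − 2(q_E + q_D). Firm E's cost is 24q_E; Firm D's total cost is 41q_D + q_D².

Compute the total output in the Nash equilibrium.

Firm E's profit: π = q_E(85.8 − 2(q_E + q_D)) − 24q_E.
∂π/∂q_E = 61.8 − 4q_E − 2q_D = 0, so q_E = 15.45 − 0.5q_D.
For D: ∂π/∂q_D = 44.8 − 6q_D − 2q_E = 0 ⇒ q_D = 112/15 − (1/3)q_E.
Plugging q_D into E's best response: q_E = 15.45 − 0.5(112/15 − (1/3)q_E) ⇒ (5/6)q_E = 703/60, so q_E = 14.06.
Then q_D = 112/15 − (1/3)·14.06 = 2.78.
Total output: 14.06 + 2.78 = 16.84.

16.84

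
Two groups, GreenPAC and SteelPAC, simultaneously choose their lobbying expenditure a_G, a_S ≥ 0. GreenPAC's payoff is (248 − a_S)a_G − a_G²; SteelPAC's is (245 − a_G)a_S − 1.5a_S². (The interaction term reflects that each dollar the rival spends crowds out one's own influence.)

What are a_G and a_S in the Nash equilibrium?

Expanding GreenPAC's payoff: 248a_G − a_Sa_G − a_G².
∂π/∂a_G = 248 − a_S − 2a_G = 0, so a_G = 124 − 0.5a_S.
Likewise for SteelPAC: a_S = 245/3 − (1/3)a_G.
Solving the two reaction functions simultaneously: (1 − (−0.5)(−1/3))a_G = 124 − 0.5·(245/3), so (5/6)a_G = 499/6 and a_G = 99.8.
Then a_S = 245/3 − (1/3)·99.8 = 48.4.

99.8, 48.4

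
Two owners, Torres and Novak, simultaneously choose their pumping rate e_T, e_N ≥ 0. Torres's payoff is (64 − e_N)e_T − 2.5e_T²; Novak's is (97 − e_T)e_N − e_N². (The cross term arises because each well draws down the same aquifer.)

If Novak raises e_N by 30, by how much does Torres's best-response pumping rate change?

-6

Expanding Torres's payoff: 64e_T − e_Ne_T − 2.5e_T².
∂π/∂e_T = 64 − e_N − 5e_T = 0, so e_T = 12.8 − 0.2e_N.
The reaction-function slope is −0.2, so a 30-unit rise in e_N moves e_T by −0.2 × 30 = −6. Torres's best response falls — the actions are strategic substitutes.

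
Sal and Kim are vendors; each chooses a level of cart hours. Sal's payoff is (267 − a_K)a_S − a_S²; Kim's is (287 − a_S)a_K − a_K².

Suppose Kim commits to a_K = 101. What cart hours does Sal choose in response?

83

Expanding Sal's payoff: 267a_S − a_Ka_S − a_S².
∂π/∂a_S = 267 − a_K − 2a_S = 0, so a_S = 133.5 − 0.5a_K.
At a_K = 101: a_S = 133.5 − 0.5·101 = 83.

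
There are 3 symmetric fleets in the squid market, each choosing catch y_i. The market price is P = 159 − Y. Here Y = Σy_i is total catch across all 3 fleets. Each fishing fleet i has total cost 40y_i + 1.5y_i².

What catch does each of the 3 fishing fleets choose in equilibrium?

17

A representative fishing fleet's profit is π_i = y_i(159 − Y) − 40y_i − 1.5y_i², with Y = y_i + Σ_{j≠i} y_j.
First-order condition: 119 − 5y_i − Σ_{j≠i} y_j = 0.
With identical fishing fleets, set every y_j = y: then 119 − 5y − 2y = 0, i.e. y = 119/7 = 17.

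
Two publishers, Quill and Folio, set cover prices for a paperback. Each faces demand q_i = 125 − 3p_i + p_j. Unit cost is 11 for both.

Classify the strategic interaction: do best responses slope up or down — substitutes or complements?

Quill's profit: π = (p_{Quill} − 11)(125 − 3p_{Quill} + p_{Folio}).
∂π/∂p_{Quill} = 158 − 6p_{Quill} + p_{Folio} = 0 ⇒ p_{Quill} = 79/3 + (1/6)p_{Folio}.
The best-response slope dp_{Quill}/dp_{Folio} = 1/6 > 0: the reaction function is upward-sloping, so the choices are strategic complements.

strategic complements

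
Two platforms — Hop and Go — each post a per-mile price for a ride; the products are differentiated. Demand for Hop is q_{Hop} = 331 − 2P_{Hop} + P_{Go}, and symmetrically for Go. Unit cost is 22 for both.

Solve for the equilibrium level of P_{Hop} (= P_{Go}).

125

Hop's profit: π = (P_{Hop} − 22)(331 − 2P_{Hop} + P_{Go}).
∂π/∂P_{Hop} = 375 − 4P_{Hop} + P_{Go} = 0 ⇒ P_{Hop} = 93.75 + 0.25P_{Go}.
Setting P_{Hop} = P_{Go} in the reaction function: P_{Hop} = 93.75 + 0.25P_{Hop}, so P_{Hop} = 93.75 / 0.75 = 125.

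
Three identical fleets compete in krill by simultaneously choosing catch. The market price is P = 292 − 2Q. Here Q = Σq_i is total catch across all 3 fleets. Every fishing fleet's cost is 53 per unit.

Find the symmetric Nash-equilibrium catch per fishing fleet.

29.875

A representative fishing fleet's profit is π_i = q_i(292 − 2Q) − 53q_i, with Q = q_i + Σ_{j≠i} q_j.
First-order condition: 239 − 4q_i − 2Σ_{j≠i} q_j = 0.
With identical fishing fleets, set every q_j = q: then 239 − 4q − 4q = 0, i.e. q = 239/8 = 29.875.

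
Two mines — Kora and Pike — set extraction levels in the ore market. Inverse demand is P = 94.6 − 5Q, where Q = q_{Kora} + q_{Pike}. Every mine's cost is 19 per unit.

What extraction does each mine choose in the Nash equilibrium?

Mine Kora's profit: π = q_{Kora}(94.6 − 5(q_{Kora} + q_{Pike})) − 19q_{Kora}.
∂π/∂q_{Kora} = 75.6 − 10q_{Kora} − 5q_{Pike} = 0, so q_{Kora} = 7.56 − 0.5q_{Pike}.
The game is symmetric, so in equilibrium q_{Pike} = q_{Kora}: the reaction function gives 1.5q_{Kora} = 7.56, hence q_{Kora} = 5.04.

5.04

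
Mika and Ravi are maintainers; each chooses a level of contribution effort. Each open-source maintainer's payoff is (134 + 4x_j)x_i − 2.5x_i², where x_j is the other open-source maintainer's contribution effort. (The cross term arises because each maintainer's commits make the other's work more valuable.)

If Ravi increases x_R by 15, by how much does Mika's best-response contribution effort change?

Mika's payoff is (134 + 4x_R)x_M − 2.5x_M².
∂π/∂x_M = 134 + 4x_R − 5x_M = 0, so x_M = 26.8 + 0.8x_R.
The reaction-function slope is 0.8, so a 15-unit rise in x_R moves x_M by 0.8 × 15 = 12. Mika's best response rises — the actions are strategic complements.

12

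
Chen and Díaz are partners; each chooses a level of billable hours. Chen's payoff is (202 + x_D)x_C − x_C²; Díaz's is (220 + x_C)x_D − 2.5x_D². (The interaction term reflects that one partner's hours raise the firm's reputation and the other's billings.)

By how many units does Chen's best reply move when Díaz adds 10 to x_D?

5

Expanding Chen's payoff: 202x_C + x_Dx_C − x_C².
∂π/∂x_C = 202 + x_D − 2x_C = 0, so x_C = 101 + 0.5x_D.
The reaction-function slope is 0.5, so a 10-unit rise in x_D moves x_C by 0.5 × 10 = 5. Chen's best response rises — the actions are strategic complements.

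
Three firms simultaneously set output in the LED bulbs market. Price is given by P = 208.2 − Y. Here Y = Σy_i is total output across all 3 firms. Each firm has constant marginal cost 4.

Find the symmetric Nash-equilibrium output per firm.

51.05

A representative firm's profit is π_i = y_i(208.2 − Y) − 4y_i, with Y = y_i + Σ_{j≠i} y_j.
First-order condition: 204.2 − 2y_i − Σ_{j≠i} y_j = 0.
In a symmetric equilibrium every firm chooses the same y, so Σ_{j≠i} y_j = 2y. The condition becomes 204.2 − 4y = 0, giving y = 204.2/4 = 51.05.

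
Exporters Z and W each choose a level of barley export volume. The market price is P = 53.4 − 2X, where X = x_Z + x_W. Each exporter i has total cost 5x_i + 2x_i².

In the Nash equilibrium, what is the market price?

34.04

Exporter Z's profit: π = x_Z(53.4 − 2(x_Z + x_W)) − 5x_Z − 2x_Z².
∂π/∂x_Z = 48.4 − 8x_Z − 2x_W = 0, so x_Z = 6.05 − 0.25x_W.
By symmetry x_W = x_Z; substituting into the reaction function, 1.25x_Z = 6.05 and x_Z = 4.84.
Equilibrium price: P = 53.4 − 2·9.68 = 34.04.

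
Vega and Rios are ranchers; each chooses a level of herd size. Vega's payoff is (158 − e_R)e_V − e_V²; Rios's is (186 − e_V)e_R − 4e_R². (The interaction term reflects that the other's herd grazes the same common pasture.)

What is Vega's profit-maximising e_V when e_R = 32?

Expanding Vega's payoff: 158e_V − e_Re_V − e_V².
∂π/∂e_V = 158 − e_R − 2e_V = 0, so e_V = 79 − 0.5e_R.
At e_R = 32: e_V = 79 − 0.5·32 = 63.

63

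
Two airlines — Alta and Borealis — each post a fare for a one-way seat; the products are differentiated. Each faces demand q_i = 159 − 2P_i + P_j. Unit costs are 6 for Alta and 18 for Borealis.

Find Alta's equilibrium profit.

5533.52

Alta's profit: π = (P_{Alta} − 6)(159 − 2P_{Alta} + P_{Borealis}).
∂π/∂P_{Alta} = 171 − 4P_{Alta} + P_{Borealis} = 0 ⇒ P_{Alta} = 42.75 + 0.25P_{Borealis}.
Similarly P_{Borealis} = 48.75 + 0.25P_{Alta}.
Solving the two reaction functions simultaneously: (1 − (0.25)(0.25))P_{Alta} = 42.75 + 0.25·48.75, so 0.9375P_{Alta} = 54.9375 and P_{Alta} = 58.6.
Then P_{Borealis} = 48.75 + 0.25·58.6 = 63.4.
q_{Alta} = 159 − 2·58.6 + 63.4 = 105.2.
Profit = (58.6 − 6)·105.2 = 5533.52.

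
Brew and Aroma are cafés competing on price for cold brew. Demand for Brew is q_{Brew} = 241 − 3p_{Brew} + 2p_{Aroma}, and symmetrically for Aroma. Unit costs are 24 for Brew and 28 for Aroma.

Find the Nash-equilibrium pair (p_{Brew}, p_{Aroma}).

Brew's profit: π = (p_{Brew} − 24)(241 − 3p_{Brew} + 2p_{Aroma}).
∂π/∂p_{Brew} = 313 − 6p_{Brew} + 2p_{Aroma} = 0 ⇒ p_{Brew} = 313/6 + (1/3)p_{Aroma}.
Similarly p_{Aroma} = 325/6 + (1/3)p_{Brew}.
Substituting the second reaction function into the first: p_{Brew} = 313/6 + (1/3)(325/6 + (1/3)p_{Brew}), which gives (8/9)p_{Brew} = 632/9 ⇒ p_{Brew} = 79.
Then p_{Aroma} = 325/6 + (1/3)·79 = 80.5.

79, 80.5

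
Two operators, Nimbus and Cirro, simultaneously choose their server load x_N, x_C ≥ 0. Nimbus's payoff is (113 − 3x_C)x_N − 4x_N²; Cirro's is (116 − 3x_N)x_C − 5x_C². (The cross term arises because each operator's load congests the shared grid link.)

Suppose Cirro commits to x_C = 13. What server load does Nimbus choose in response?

9.25

Expanding Nimbus's payoff: 113x_N − 3x_Cx_N − 4x_N².
∂π/∂x_N = 113 − 3x_C − 8x_N = 0, so x_N = 14.125 − 0.375x_C.
At x_C = 13: x_N = 14.125 − 0.375·13 = 9.25.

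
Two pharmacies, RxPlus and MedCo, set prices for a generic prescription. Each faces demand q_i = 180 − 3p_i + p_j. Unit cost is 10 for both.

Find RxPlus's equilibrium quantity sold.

96

RxPlus's profit: π = (p_{RxPlus} − 10)(180 − 3p_{RxPlus} + p_{MedCo}).
∂π/∂p_{RxPlus} = 210 − 6p_{RxPlus} + p_{MedCo} = 0 ⇒ p_{RxPlus} = 35 + (1/6)p_{MedCo}.
The game is symmetric, so in equilibrium p_{MedCo} = p_{RxPlus}: the reaction function gives (5/6)p_{RxPlus} = 35, hence p_{RxPlus} = 42.
q_{RxPlus} = 180 − 3·42 + 42 = 96.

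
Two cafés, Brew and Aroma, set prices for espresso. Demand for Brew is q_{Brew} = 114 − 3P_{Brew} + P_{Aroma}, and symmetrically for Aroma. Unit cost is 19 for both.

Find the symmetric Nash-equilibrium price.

34.2

Brew's profit: π = (P_{Brew} − 19)(114 − 3P_{Brew} + P_{Aroma}).
∂π/∂P_{Brew} = 171 − 6P_{Brew} + P_{Aroma} = 0 ⇒ P_{Brew} = 28.5 + (1/6)P_{Aroma}.
By symmetry P_{Aroma} = P_{Brew}; substituting into the reaction function, (5/6)P_{Brew} = 28.5 and P_{Brew} = 34.2.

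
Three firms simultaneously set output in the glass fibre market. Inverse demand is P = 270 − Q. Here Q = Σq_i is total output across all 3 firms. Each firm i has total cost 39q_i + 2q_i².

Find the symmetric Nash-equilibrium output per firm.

28.875

A representative firm's profit is π_i = q_i(270 − Q) − 39q_i − 2q_i², with Q = q_i + Σ_{j≠i} q_j.
First-order condition: 231 − 6q_i − Σ_{j≠i} q_j = 0.
In a symmetric equilibrium every firm chooses the same q, so Σ_{j≠i} q_j = 2q. The condition becomes 231 − 8q = 0, giving q = 231/8 = 28.875.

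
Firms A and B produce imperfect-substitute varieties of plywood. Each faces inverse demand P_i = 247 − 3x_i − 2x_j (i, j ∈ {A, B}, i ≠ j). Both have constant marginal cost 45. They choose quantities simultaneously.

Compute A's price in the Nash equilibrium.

Firm A's profit: π = x_A(247 − 3x_A − 2x_B) − 45x_A.
∂π/∂x_A = 202 − 6x_A − 2x_B = 0 ⇒ x_A = 101/3 − (1/3)x_B.
The game is symmetric, so in equilibrium x_B = x_A: the reaction function gives (4/3)x_A = 101/3, hence x_A = 25.25.
P_A = 247 − 3·25.25 − 2·25.25 = 120.75.

120.75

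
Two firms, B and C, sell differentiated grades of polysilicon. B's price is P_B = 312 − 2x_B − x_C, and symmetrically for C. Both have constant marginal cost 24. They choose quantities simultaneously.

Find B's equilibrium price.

139.2

Firm B's profit: π = x_B(312 − 2x_B − x_C) − 24x_B.
∂π/∂x_B = 288 − 4x_B − x_C = 0 ⇒ x_B = 72 − 0.25x_C.
Setting x_B = x_C in the reaction function: x_B = 72 − 0.25x_B, so x_B = 72 / 1.25 = 57.6.
P_B = 312 − 2·57.6 − 57.6 = 139.2.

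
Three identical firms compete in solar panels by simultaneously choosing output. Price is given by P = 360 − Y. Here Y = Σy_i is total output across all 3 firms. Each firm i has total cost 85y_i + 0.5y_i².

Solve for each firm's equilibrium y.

55

A representative firm's profit is π_i = y_i(360 − Y) − 85y_i − 0.5y_i², with Y = y_i + Σ_{j≠i} y_j.
First-order condition: 275 − 3y_i − Σ_{j≠i} y_j = 0.
In a symmetric equilibrium every firm chooses the same y, so Σ_{j≠i} y_j = 2y. The condition becomes 275 − 5y = 0, giving y = 275/5 = 55.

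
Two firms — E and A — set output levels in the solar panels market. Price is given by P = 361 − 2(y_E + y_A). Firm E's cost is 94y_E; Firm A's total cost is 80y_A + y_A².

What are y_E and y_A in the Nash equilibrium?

Firm E's profit: π = y_E(361 − 2(y_E + y_A)) − 94y_E.
∂π/∂y_E = 267 − 4y_E − 2y_A = 0, so y_E = 66.75 − 0.5y_A.
For A: ∂π/∂y_A = 281 − 6y_A − 2y_E = 0 ⇒ y_A = 281/6 − (1/3)y_E.
Plugging y_A into E's best response: y_E = 66.75 − 0.5(281/6 − (1/3)y_E) ⇒ (5/6)y_E = 130/3, so y_E = 52.
Then y_A = 281/6 − (1/3)·52 = 29.5.

52, 29.5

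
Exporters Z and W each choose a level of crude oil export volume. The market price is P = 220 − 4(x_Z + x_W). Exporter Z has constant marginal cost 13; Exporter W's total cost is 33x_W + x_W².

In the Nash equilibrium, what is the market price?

Exporter Z's profit: π = x_Z(220 − 4(x_Z + x_W)) − 13x_Z.
∂π/∂x_Z = 207 − 8x_Z − 4x_W = 0, so x_Z = 25.875 − 0.5x_W.
For W: ∂π/∂x_W = 187 − 10x_W − 4x_Z = 0 ⇒ x_W = 18.7 − 0.4x_Z.
Solving the two reaction functions simultaneously: (1 − (−0.5)(−0.4))x_Z = 25.875 − 0.5·18.7, so 0.8x_Z = 16.525 and x_Z = 661/32.
Then x_W = 18.7 − 0.4·(661/32) = 10.4375.
Equilibrium price: P = 220 − 4·(995/32) = 95.625.

95.625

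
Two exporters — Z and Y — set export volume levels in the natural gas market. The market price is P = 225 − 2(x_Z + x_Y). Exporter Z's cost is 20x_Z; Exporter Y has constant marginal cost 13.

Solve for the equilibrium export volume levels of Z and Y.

Exporter Z's profit: π = x_Z(225 − 2(x_Z + x_Y)) − 20x_Z.
∂π/∂x_Z = 205 − 4x_Z − 2x_Y = 0, so x_Z = 51.25 − 0.5x_Y.
By the same steps for Y: x_Y = 53 − 0.5x_Z.
Plugging x_Y into Z's best response: x_Z = 51.25 − 0.5(53 − 0.5x_Z) ⇒ 0.75x_Z = 24.75, so x_Z = 33.
Then x_Y = 53 − 0.5·33 = 36.5.

33, 36.5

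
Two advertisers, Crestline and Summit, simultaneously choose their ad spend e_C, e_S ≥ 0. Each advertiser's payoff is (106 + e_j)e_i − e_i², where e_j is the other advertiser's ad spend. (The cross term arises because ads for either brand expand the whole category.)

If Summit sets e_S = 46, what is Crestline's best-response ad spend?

76

Crestline's payoff is (106 + e_S)e_C − e_C².
∂π/∂e_C = 106 + e_S − 2e_C = 0, so e_C = 53 + 0.5e_S.
At e_S = 46: e_C = 53 + 0.5·46 = 76.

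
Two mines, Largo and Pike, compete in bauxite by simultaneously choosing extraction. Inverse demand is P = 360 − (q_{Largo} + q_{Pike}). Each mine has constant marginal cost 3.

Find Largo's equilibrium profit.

14161

Mine Largo's profit: π = q_{Largo}(360 − (q_{Largo} + q_{Pike})) − 3q_{Largo}.
∂π/∂q_{Largo} = 357 − 2q_{Largo} − q_{Pike} = 0, so q_{Largo} = 178.5 − 0.5q_{Pike}.
By symmetry q_{Pike} = q_{Largo}; substituting into the reaction function, 1.5q_{Largo} = 178.5 and q_{Largo} = 119.
Price P = 360 − 238 = 122.
Largo's profit: (122 − 3)·119 = 14161.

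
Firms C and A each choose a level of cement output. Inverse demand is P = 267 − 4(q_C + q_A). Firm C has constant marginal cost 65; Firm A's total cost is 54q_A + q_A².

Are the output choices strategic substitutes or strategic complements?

Firm C's profit: π = q_C(267 − 4(q_C + q_A)) − 65q_C.
∂π/∂q_C = 202 − 8q_C − 4q_A = 0, so q_C = 25.25 − 0.5q_A.
The best-response slope dq_C/dq_A = −0.5 < 0: the reaction function is downward-sloping, so the choices are strategic substitutes.

strategic substitutes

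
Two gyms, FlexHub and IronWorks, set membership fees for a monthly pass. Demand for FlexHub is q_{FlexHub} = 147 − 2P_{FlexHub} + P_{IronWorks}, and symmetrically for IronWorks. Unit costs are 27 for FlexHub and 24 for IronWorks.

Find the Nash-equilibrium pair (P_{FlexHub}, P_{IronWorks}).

66.6, 65.4

FlexHub's profit: π = (P_{FlexHub} − 27)(147 − 2P_{FlexHub} + P_{IronWorks}).
∂π/∂P_{FlexHub} = 201 − 4P_{FlexHub} + P_{IronWorks} = 0 ⇒ P_{FlexHub} = 50.25 + 0.25P_{IronWorks}.
Similarly P_{IronWorks} = 48.75 + 0.25P_{FlexHub}.
Solving the two reaction functions simultaneously: (1 − (0.25)(0.25))P_{FlexHub} = 50.25 + 0.25·48.75, so 0.9375P_{FlexHub} = 62.4375 and P_{FlexHub} = 66.6.
Then P_{IronWorks} = 48.75 + 0.25·66.6 = 65.4.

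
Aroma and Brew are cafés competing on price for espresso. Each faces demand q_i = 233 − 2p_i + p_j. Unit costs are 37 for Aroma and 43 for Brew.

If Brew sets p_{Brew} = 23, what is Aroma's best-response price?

Aroma's profit: π = (p_{Aroma} − 37)(233 − 2p_{Aroma} + p_{Brew}).
∂π/∂p_{Aroma} = 307 − 4p_{Aroma} + p_{Brew} = 0 ⇒ p_{Aroma} = 76.75 + 0.25p_{Brew}.
At p_{Brew} = 23: p_{Aroma} = 76.75 + 0.25·23 = 82.5.

82.5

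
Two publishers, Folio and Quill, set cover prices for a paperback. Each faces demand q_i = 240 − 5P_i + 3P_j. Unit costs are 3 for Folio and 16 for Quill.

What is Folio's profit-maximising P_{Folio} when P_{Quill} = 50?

40.5

Folio's profit: π = (P_{Folio} − 3)(240 − 5P_{Folio} + 3P_{Quill}).
∂π/∂P_{Folio} = 255 − 10P_{Folio} + 3P_{Quill} = 0 ⇒ P_{Folio} = 25.5 + 0.3P_{Quill}.
At P_{Quill} = 50: P_{Folio} = 25.5 + 0.3·50 = 40.5.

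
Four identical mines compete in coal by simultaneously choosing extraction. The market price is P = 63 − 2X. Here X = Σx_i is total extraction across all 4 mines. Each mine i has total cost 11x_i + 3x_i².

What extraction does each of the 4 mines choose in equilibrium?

A representative mine's profit is π_i = x_i(63 − 2X) − 11x_i − 3x_i², with X = x_i + Σ_{j≠i} x_j.
First-order condition: 52 − 10x_i − 2Σ_{j≠i} x_j = 0.
Imposing symmetry (x_j = x for all j) turns Σ_{j≠i} x_j into 3x, so 52 = 16x and x = 3.25.

3.25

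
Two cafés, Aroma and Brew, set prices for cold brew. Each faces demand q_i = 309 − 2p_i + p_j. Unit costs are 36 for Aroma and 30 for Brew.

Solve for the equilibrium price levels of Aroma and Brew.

126.2, 123.8

Aroma's profit: π = (p_{Aroma} − 36)(309 − 2p_{Aroma} + p_{Brew}).
∂π/∂p_{Aroma} = 381 − 4p_{Aroma} + p_{Brew} = 0 ⇒ p_{Aroma} = 95.25 + 0.25p_{Brew}.
Similarly p_{Brew} = 92.25 + 0.25p_{Aroma}.
Solving the two reaction functions simultaneously: (1 − (0.25)(0.25))p_{Aroma} = 95.25 + 0.25·92.25, so 0.9375p_{Aroma} = 118.3125 and p_{Aroma} = 126.2.
Then p_{Brew} = 92.25 + 0.25·126.2 = 123.8.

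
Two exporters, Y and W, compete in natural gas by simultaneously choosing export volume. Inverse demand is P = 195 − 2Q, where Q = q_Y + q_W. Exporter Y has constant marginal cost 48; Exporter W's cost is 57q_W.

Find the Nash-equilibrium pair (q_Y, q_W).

Exporter Y's profit: π = q_Y(195 − 2(q_Y + q_W)) − 48q_Y.
∂π/∂q_Y = 147 − 4q_Y − 2q_W = 0, so q_Y = 36.75 − 0.5q_W.
By the same steps for W: q_W = 34.5 − 0.5q_Y.
Solving the two reaction functions simultaneously: (1 − (−0.5)(−0.5))q_Y = 36.75 − 0.5·34.5, so 0.75q_Y = 19.5 and q_Y = 26.
Then q_W = 34.5 − 0.5·26 = 21.5.

26, 21.5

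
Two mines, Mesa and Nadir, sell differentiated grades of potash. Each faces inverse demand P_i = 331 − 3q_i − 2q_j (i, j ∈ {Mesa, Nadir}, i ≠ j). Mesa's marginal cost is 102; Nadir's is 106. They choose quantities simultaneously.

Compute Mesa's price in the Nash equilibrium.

Mine Mesa's profit: π = q_{Mesa}(331 − 3q_{Mesa} − 2q_{Nadir}) − 102q_{Mesa}.
∂π/∂q_{Mesa} = 229 − 6q_{Mesa} − 2q_{Nadir} = 0 ⇒ q_{Mesa} = 229/6 − (1/3)q_{Nadir}.
Similarly q_{Nadir} = 37.5 − (1/3)q_{Mesa}.
Solving the two reaction functions simultaneously: (1 − (−1/3)(−1/3))q_{Mesa} = 229/6 − (1/3)·37.5, so (8/9)q_{Mesa} = 77/3 and q_{Mesa} = 28.875.
Then q_{Nadir} = 37.5 − (1/3)·28.875 = 27.875.
P_{Mesa} = 331 − 3·28.875 − 2·27.875 = 188.625.

188.625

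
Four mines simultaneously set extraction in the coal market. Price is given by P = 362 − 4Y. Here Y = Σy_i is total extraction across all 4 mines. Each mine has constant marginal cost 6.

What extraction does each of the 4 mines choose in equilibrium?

A representative mine's profit is π_i = y_i(362 − 4Y) − 6y_i, with Y = y_i + Σ_{j≠i} y_j.
First-order condition: 356 − 8y_i − 4Σ_{j≠i} y_j = 0.
Imposing symmetry (y_j = y for all j) turns Σ_{j≠i} y_j into 3y, so 356 = 20y and y = 17.8.

17.8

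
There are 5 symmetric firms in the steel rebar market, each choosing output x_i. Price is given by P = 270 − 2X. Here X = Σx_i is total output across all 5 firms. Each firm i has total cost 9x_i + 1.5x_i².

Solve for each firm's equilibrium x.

A representative firm's profit is π_i = x_i(270 − 2X) − 9x_i − 1.5x_i², with X = x_i + Σ_{j≠i} x_j.
First-order condition: 261 − 7x_i − 2Σ_{j≠i} x_j = 0.
With identical firms, set every x_j = x: then 261 − 7x − 8x = 0, i.e. x = 261/15 = 17.4.

17.4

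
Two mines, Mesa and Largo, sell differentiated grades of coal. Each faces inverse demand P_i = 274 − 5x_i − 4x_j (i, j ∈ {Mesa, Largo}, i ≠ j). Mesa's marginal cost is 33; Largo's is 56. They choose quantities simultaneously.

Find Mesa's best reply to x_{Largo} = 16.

Mine Mesa's profit: π = x_{Mesa}(274 − 5x_{Mesa} − 4x_{Largo}) − 33x_{Mesa}.
∂π/∂x_{Mesa} = 241 − 10x_{Mesa} − 4x_{Largo} = 0 ⇒ x_{Mesa} = 24.1 − 0.4x_{Largo}.
At x_{Largo} = 16: x_{Mesa} = 24.1 − 0.4·16 = 17.7.

17.7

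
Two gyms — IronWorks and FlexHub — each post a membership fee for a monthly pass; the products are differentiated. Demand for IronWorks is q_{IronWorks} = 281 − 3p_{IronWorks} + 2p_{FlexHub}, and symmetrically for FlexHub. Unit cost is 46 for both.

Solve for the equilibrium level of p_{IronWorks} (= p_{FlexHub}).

IronWorks's profit: π = (p_{IronWorks} − 46)(281 − 3p_{IronWorks} + 2p_{FlexHub}).
∂π/∂p_{IronWorks} = 419 − 6p_{IronWorks} + 2p_{FlexHub} = 0 ⇒ p_{IronWorks} = 419/6 + (1/3)p_{FlexHub}.
By symmetry p_{FlexHub} = p_{IronWorks}; substituting into the reaction function, (2/3)p_{IronWorks} = 419/6 and p_{IronWorks} = 104.75.

104.75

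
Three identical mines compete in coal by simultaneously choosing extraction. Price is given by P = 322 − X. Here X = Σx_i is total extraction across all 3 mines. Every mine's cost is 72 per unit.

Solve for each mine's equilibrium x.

62.5

A representative mine's profit is π_i = x_i(322 − X) − 72x_i, with X = x_i + Σ_{j≠i} x_j.
First-order condition: 250 − 2x_i − Σ_{j≠i} x_j = 0.
In a symmetric equilibrium every mine chooses the same x, so Σ_{j≠i} x_j = 2x. The condition becomes 250 − 4x = 0, giving x = 250/4 = 62.5.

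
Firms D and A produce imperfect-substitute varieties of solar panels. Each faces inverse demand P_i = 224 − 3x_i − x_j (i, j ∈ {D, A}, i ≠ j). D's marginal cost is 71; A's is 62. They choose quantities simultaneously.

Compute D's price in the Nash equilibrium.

135.8

Firm D's profit: π = x_D(224 − 3x_D − x_A) − 71x_D.
∂π/∂x_D = 153 − 6x_D − x_A = 0 ⇒ x_D = 25.5 − (1/6)x_A.
Similarly x_A = 27 − (1/6)x_D.
Substituting the second reaction function into the first: x_D = 25.5 − (1/6)(27 − (1/6)x_D), which gives (35/36)x_D = 21 ⇒ x_D = 21.6.
Then x_A = 27 − (1/6)·21.6 = 23.4.
P_D = 224 − 3·21.6 − 23.4 = 135.8.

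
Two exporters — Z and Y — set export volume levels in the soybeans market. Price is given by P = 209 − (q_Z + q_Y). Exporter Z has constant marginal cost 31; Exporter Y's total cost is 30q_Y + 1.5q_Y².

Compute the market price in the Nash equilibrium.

110

Exporter Z's profit: π = q_Z(209 − (q_Z + q_Y)) − 31q_Z.
∂π/∂q_Z = 178 − 2q_Z − q_Y = 0, so q_Z = 89 − 0.5q_Y.
For Y: ∂π/∂q_Y = 179 − 5q_Y − q_Z = 0 ⇒ q_Y = 35.8 − 0.2q_Z.
Substituting the second reaction function into the first: q_Z = 89 − 0.5(35.8 − 0.2q_Z), which gives 0.9q_Z = 71.1 ⇒ q_Z = 79.
Then q_Y = 35.8 − 0.2·79 = 20.
Equilibrium price: P = 209 − 99 = 110.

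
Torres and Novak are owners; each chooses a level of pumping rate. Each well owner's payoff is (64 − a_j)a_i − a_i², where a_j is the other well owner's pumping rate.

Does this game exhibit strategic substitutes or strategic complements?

strategic substitutes

Torres's payoff is (64 − a_N)a_T − a_T².
∂π/∂a_T = 64 − a_N − 2a_T = 0, so a_T = 32 − 0.5a_N.
The best-response slope da_T/da_N = −0.5 < 0: the reaction function is downward-sloping, so the choices are strategic substitutes.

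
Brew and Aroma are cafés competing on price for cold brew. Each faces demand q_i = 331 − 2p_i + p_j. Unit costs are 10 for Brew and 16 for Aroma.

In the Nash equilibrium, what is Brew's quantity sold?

215.6

Brew's profit: π = (p_{Brew} − 10)(331 − 2p_{Brew} + p_{Aroma}).
∂π/∂p_{Brew} = 351 − 4p_{Brew} + p_{Aroma} = 0 ⇒ p_{Brew} = 87.75 + 0.25p_{Aroma}.
Similarly p_{Aroma} = 90.75 + 0.25p_{Brew}.
Substituting the second reaction function into the first: p_{Brew} = 87.75 + 0.25(90.75 + 0.25p_{Brew}), which gives 0.9375p_{Brew} = 110.4375 ⇒ p_{Brew} = 117.8.
Then p_{Aroma} = 90.75 + 0.25·117.8 = 120.2.
q_{Brew} = 331 − 2·117.8 + 120.2 = 215.6.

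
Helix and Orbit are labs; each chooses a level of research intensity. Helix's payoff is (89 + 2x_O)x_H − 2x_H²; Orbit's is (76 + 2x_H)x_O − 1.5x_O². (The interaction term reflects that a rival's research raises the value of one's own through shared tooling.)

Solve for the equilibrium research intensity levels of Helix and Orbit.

Expanding Helix's payoff: 89x_H + 2x_Ox_H − 2x_H².
∂π/∂x_H = 89 + 2x_O − 4x_H = 0, so x_H = 22.25 + 0.5x_O.
Likewise for Orbit: x_O = 76/3 + (2/3)x_H.
Solving the two reaction functions simultaneously: (1 − (0.5)(2/3))x_H = 22.25 + 0.5·(76/3), so (2/3)x_H = 419/12 and x_H = 52.375.
Then x_O = 76/3 + (2/3)·52.375 = 60.25.

52.375, 60.25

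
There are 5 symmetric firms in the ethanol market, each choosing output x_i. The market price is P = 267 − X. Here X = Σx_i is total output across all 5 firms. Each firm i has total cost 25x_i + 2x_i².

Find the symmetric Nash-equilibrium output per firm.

A representative firm's profit is π_i = x_i(267 − X) − 25x_i − 2x_i², with X = x_i + Σ_{j≠i} x_j.
First-order condition: 242 − 6x_i − Σ_{j≠i} x_j = 0.
In a symmetric equilibrium every firm chooses the same x, so Σ_{j≠i} x_j = 4x. The condition becomes 242 − 10x = 0, giving x = 242/10 = 24.2.

24.2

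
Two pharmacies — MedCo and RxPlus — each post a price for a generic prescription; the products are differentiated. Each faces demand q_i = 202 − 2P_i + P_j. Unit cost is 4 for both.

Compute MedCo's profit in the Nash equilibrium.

8712

MedCo's profit: π = (P_{MedCo} − 4)(202 − 2P_{MedCo} + P_{RxPlus}).
∂π/∂P_{MedCo} = 210 − 4P_{MedCo} + P_{RxPlus} = 0 ⇒ P_{MedCo} = 52.5 + 0.25P_{RxPlus}.
The game is symmetric, so in equilibrium P_{RxPlus} = P_{MedCo}: the reaction function gives 0.75P_{MedCo} = 52.5, hence P_{MedCo} = 70.
q_{MedCo} = 202 − 2·70 + 70 = 132.
Profit = (70 − 4)·132 = 8712.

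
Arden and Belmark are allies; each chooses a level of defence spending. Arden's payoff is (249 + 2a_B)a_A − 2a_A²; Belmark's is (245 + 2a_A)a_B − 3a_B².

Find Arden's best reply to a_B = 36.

80.25

Expanding Arden's payoff: 249a_A + 2a_Ba_A − 2a_A².
∂π/∂a_A = 249 + 2a_B − 4a_A = 0, so a_A = 62.25 + 0.5a_B.
At a_B = 36: a_A = 62.25 + 0.5·36 = 80.25.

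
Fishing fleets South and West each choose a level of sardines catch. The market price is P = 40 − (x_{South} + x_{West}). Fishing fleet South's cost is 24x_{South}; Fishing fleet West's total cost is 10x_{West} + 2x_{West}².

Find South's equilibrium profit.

36

Fishing fleet South's profit: π = x_{South}(40 − (x_{South} + x_{West})) − 24x_{South}.
∂π/∂x_{South} = 16 − 2x_{South} − x_{West} = 0, so x_{South} = 8 − 0.5x_{West}.
For West: ∂π/∂x_{West} = 30 − 6x_{West} − x_{South} = 0 ⇒ x_{West} = 5 − (1/6)x_{South}.
Plugging x_{West} into South's best response: x_{South} = 8 − 0.5(5 − (1/6)x_{South}) ⇒ (11/12)x_{South} = 5.5, so x_{South} = 6.
Then x_{West} = 5 − (1/6)·6 = 4.
Price P = 40 − 10 = 30.
South's profit: (30 − 24)·6 = 36.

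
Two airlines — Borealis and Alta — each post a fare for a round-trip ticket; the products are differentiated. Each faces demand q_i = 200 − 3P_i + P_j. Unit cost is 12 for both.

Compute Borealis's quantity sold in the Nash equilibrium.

Borealis's profit: π = (P_{Borealis} − 12)(200 − 3P_{Borealis} + P_{Alta}).
∂π/∂P_{Borealis} = 236 − 6P_{Borealis} + P_{Alta} = 0 ⇒ P_{Borealis} = 118/3 + (1/6)P_{Alta}.
The game is symmetric, so in equilibrium P_{Alta} = P_{Borealis}: the reaction function gives (5/6)P_{Borealis} = 118/3, hence P_{Borealis} = 47.2.
q_{Borealis} = 200 − 3·47.2 + 47.2 = 105.6.

105.6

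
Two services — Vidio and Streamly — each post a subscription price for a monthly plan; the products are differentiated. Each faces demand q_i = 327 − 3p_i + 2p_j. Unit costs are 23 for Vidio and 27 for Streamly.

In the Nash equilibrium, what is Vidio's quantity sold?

230.25

Vidio's profit: π = (p_{Vidio} − 23)(327 − 3p_{Vidio} + 2p_{Streamly}).
∂π/∂p_{Vidio} = 396 − 6p_{Vidio} + 2p_{Streamly} = 0 ⇒ p_{Vidio} = 66 + (1/3)p_{Streamly}.
Similarly p_{Streamly} = 68 + (1/3)p_{Vidio}.
Plugging p_{Streamly} into Vidio's best response: p_{Vidio} = 66 + (1/3)(68 + (1/3)p_{Vidio}) ⇒ (8/9)p_{Vidio} = 266/3, so p_{Vidio} = 99.75.
Then p_{Streamly} = 68 + (1/3)·99.75 = 101.25.
q_{Vidio} = 327 − 3·99.75 + 2·101.25 = 230.25.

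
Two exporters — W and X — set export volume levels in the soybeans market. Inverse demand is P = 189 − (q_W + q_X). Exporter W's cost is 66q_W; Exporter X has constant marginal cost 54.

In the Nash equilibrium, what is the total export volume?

86

Exporter W's profit: π = q_W(189 − (q_W + q_X)) − 66q_W.
∂π/∂q_W = 123 − 2q_W − q_X = 0, so q_W = 61.5 − 0.5q_X.
By the same steps for X: q_X = 67.5 − 0.5q_W.
Substituting the second reaction function into the first: q_W = 61.5 − 0.5(67.5 − 0.5q_W), which gives 0.75q_W = 27.75 ⇒ q_W = 37.
Then q_X = 67.5 − 0.5·37 = 49.
Total export volume: 37 + 49 = 86.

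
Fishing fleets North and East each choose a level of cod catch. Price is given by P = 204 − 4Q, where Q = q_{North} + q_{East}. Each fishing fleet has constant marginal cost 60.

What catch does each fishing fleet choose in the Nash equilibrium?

Fishing fleet North's profit: π = q_{North}(204 − 4(q_{North} + q_{East})) − 60q_{North}.
∂π/∂q_{North} = 144 − 8q_{North} − 4q_{East} = 0, so q_{North} = 18 − 0.5q_{East}.
Setting q_{North} = q_{East} in the reaction function: q_{North} = 18 − 0.5q_{North}, so q_{North} = 18 / 1.5 = 12.

12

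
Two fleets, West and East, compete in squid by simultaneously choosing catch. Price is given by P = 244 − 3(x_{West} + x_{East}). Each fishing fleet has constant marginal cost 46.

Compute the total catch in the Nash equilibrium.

Fishing fleet West's profit: π = x_{West}(244 − 3(x_{West} + x_{East})) − 46x_{West}.
∂π/∂x_{West} = 198 − 6x_{West} − 3x_{East} = 0, so x_{West} = 33 − 0.5x_{East}.
The game is symmetric, so in equilibrium x_{East} = x_{West}: the reaction function gives 1.5x_{West} = 33, hence x_{West} = 22.
Total catch: 22 + 22 = 44.

44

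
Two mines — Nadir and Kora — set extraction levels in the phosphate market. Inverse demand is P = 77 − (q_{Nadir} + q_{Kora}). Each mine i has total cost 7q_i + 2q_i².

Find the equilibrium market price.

Mine Nadir's profit: π = q_{Nadir}(77 − (q_{Nadir} + q_{Kora})) − 7q_{Nadir} − 2q_{Nadir}².
∂π/∂q_{Nadir} = 70 − 6q_{Nadir} − q_{Kora} = 0, so q_{Nadir} = 35/3 − (1/6)q_{Kora}.
By symmetry q_{Kora} = q_{Nadir}; substituting into the reaction function, (7/6)q_{Nadir} = 35/3 and q_{Nadir} = 10.
Equilibrium price: P = 77 − 20 = 57.

57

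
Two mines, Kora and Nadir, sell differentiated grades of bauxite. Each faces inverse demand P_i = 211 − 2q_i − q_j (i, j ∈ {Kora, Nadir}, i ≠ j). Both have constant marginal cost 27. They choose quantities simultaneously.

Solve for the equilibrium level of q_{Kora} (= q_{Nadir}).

36.8

Mine Kora's profit: π = q_{Kora}(211 − 2q_{Kora} − q_{Nadir}) − 27q_{Kora}.
∂π/∂q_{Kora} = 184 − 4q_{Kora} − q_{Nadir} = 0 ⇒ q_{Kora} = 46 − 0.25q_{Nadir}.
The game is symmetric, so in equilibrium q_{Nadir} = q_{Kora}: the reaction function gives 1.25q_{Kora} = 46, hence q_{Kora} = 36.8.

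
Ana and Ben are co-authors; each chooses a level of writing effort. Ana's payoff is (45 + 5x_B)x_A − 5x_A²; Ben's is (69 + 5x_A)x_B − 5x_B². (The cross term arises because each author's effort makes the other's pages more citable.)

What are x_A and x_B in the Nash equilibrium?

10.6, 12.2

Expanding Ana's payoff: 45x_A + 5x_Bx_A − 5x_A².
∂π/∂x_A = 45 + 5x_B − 10x_A = 0, so x_A = 4.5 + 0.5x_B.
Likewise for Ben: x_B = 6.9 + 0.5x_A.
Substituting the second reaction function into the first: x_A = 4.5 + 0.5(6.9 + 0.5x_A), which gives 0.75x_A = 7.95 ⇒ x_A = 10.6.
Then x_B = 6.9 + 0.5·10.6 = 12.2.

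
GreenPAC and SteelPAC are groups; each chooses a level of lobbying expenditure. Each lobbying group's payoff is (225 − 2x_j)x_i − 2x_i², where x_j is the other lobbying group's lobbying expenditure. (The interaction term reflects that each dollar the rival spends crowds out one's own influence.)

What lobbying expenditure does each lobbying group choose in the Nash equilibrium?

37.5

GreenPAC's payoff is (225 − 2x_S)x_G − 2x_G².
∂π/∂x_G = 225 − 2x_S − 4x_G = 0, so x_G = 56.25 − 0.5x_S.
The game is symmetric, so in equilibrium x_S = x_G: the reaction function gives 1.5x_G = 56.25, hence x_G = 37.5.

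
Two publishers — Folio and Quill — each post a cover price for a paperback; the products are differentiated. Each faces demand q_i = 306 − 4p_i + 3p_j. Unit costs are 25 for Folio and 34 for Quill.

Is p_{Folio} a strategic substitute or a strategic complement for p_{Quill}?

Folio's profit: π = (p_{Folio} − 25)(306 − 4p_{Folio} + 3p_{Quill}).
∂π/∂p_{Folio} = 406 − 8p_{Folio} + 3p_{Quill} = 0 ⇒ p_{Folio} = 50.75 + 0.375p_{Quill}.
The best-response slope dp_{Folio}/dp_{Quill} = 0.375 > 0: the reaction function is upward-sloping, so the choices are strategic complements.

strategic complements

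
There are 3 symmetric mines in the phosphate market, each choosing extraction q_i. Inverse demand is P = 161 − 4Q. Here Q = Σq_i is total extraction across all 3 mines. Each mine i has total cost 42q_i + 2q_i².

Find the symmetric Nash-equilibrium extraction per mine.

5.95

A representative mine's profit is π_i = q_i(161 − 4Q) − 42q_i − 2q_i², with Q = q_i + Σ_{j≠i} q_j.
First-order condition: 119 − 12q_i − 4Σ_{j≠i} q_j = 0.
In a symmetric equilibrium every mine chooses the same q, so Σ_{j≠i} q_j = 2q. The condition becomes 119 − 20q = 0, giving q = 119/20 = 5.95.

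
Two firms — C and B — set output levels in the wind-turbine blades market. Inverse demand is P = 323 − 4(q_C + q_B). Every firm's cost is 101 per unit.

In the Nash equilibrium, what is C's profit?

1369

Firm C's profit: π = q_C(323 − 4(q_C + q_B)) − 101q_C.
∂π/∂q_C = 222 − 8q_C − 4q_B = 0, so q_C = 27.75 − 0.5q_B.
Setting q_C = q_B in the reaction function: q_C = 27.75 − 0.5q_C, so q_C = 27.75 / 1.5 = 18.5.
Price P = 323 − 4·37 = 175.
C's profit: (175 − 101)·18.5 = 1369.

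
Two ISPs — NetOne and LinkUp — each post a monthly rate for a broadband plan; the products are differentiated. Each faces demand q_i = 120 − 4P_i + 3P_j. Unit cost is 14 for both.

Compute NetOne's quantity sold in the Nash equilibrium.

NetOne's profit: π = (P_{NetOne} − 14)(120 − 4P_{NetOne} + 3P_{LinkUp}).
∂π/∂P_{NetOne} = 176 − 8P_{NetOne} + 3P_{LinkUp} = 0 ⇒ P_{NetOne} = 22 + 0.375P_{LinkUp}.
By symmetry P_{LinkUp} = P_{NetOne}; substituting into the reaction function, 0.625P_{NetOne} = 22 and P_{NetOne} = 35.2.
q_{NetOne} = 120 − 4·35.2 + 3·35.2 = 84.8.

84.8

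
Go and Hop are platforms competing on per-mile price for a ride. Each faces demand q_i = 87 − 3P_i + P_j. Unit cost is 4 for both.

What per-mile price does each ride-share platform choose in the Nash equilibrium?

Go's profit: π = (P_{Go} − 4)(87 − 3P_{Go} + P_{Hop}).
∂π/∂P_{Go} = 99 − 6P_{Go} + P_{Hop} = 0 ⇒ P_{Go} = 16.5 + (1/6)P_{Hop}.
By symmetry P_{Hop} = P_{Go}; substituting into the reaction function, (5/6)P_{Go} = 16.5 and P_{Go} = 19.8.

19.8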